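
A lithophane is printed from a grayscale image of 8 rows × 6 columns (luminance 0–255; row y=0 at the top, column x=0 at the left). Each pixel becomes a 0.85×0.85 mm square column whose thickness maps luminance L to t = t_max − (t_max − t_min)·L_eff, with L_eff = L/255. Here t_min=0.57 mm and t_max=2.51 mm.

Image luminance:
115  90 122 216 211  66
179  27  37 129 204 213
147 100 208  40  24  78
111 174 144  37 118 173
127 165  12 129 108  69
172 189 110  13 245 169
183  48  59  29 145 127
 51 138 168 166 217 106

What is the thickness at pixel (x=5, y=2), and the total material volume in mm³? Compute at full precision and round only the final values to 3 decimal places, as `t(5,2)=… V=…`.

span = t_max - t_min = 2.51 - 0.57 = 1.940
L(5,2) = 78, L_eff = 78/255 = 0.305882
t(5,2) = 2.51 - 1.940·0.305882 = 1.917
Σt over all 8·6 pixels = 481522/6375 ≈ 75.5328627
V = pitch²·Σt = 0.85²·481522/6375 = 54.572

t(5,2)=1.917 V=54.572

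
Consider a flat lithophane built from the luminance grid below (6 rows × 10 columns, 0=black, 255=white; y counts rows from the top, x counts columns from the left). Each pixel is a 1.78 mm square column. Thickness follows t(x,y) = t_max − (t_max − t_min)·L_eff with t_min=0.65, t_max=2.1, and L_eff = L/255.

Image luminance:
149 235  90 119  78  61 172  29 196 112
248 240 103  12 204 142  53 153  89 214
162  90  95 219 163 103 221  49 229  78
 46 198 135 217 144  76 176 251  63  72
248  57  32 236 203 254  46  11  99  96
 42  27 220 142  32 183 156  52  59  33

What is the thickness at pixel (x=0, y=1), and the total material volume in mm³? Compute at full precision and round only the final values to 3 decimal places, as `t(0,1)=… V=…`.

t(0,1)=0.690 V=260.240

span = t_max - t_min = 2.1 - 0.65 = 1.450
L(0,1) = 248, L_eff = 248/255 = 0.972549
t(0,1) = 2.1 - 1.450·0.972549 = 0.690
Σt over all 6·10 pixels = 209447/2550 ≈ 82.1360784
V = pitch²·Σt = 1.78²·209447/2550 = 260.240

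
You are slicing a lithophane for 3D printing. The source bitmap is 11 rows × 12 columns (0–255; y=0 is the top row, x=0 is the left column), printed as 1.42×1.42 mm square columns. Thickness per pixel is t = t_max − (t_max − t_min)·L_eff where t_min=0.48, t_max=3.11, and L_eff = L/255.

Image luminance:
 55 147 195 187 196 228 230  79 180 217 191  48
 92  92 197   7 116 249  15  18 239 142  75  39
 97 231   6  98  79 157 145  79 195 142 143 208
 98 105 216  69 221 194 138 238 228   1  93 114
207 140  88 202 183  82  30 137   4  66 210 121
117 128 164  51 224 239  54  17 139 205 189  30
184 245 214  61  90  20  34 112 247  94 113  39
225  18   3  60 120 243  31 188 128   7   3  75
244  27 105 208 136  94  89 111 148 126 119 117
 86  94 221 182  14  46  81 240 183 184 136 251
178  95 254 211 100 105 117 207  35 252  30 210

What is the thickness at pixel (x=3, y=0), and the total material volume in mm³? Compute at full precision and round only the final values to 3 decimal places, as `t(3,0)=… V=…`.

span = t_max - t_min = 3.11 - 0.48 = 2.630
L(3,0) = 187, L_eff = 187/255 = 0.733333
t(3,0) = 3.11 - 2.630·0.733333 = 1.181
Σt over all 11·12 pixels = 2979431/12750 ≈ 233.6808627
V = pitch²·Σt = 1.42²·2979431/12750 = 471.194

t(3,0)=1.181 V=471.194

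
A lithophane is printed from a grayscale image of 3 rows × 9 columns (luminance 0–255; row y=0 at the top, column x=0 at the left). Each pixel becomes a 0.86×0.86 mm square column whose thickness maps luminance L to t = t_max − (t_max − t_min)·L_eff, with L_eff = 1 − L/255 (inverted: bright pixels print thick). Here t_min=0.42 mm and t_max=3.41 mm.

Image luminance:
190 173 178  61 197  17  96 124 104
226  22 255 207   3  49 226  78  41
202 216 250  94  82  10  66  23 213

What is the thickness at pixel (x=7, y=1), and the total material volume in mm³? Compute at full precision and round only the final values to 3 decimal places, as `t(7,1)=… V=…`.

t(7,1)=1.335 V=37.898

span = t_max - t_min = 3.41 - 0.42 = 2.990
L(7,1) = 78, L_eff = 1 - 78/255 = 0.694118 (inverted)
t(7,1) = 3.41 - 2.990·0.694118 = 1.335
Σt over all 3·9 pixels = 1306667/25500 ≈ 51.2418431
V = pitch²·Σt = 0.86²·1306667/25500 = 37.898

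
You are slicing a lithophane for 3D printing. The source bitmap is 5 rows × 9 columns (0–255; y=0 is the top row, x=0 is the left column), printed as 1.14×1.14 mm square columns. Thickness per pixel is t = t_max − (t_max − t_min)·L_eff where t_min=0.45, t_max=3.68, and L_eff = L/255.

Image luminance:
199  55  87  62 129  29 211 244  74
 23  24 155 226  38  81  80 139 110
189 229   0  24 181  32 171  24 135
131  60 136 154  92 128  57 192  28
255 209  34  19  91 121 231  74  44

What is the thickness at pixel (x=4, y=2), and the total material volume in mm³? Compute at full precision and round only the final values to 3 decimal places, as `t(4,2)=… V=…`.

span = t_max - t_min = 3.68 - 0.45 = 3.230
L(4,2) = 181, L_eff = 181/255 = 0.709804
t(4,2) = 3.68 - 3.230·0.709804 = 1.387
Σt over all 5·9 pixels = 102.178
V = pitch²·Σt = 1.14²·102.178 = 132.791

t(4,2)=1.387 V=132.791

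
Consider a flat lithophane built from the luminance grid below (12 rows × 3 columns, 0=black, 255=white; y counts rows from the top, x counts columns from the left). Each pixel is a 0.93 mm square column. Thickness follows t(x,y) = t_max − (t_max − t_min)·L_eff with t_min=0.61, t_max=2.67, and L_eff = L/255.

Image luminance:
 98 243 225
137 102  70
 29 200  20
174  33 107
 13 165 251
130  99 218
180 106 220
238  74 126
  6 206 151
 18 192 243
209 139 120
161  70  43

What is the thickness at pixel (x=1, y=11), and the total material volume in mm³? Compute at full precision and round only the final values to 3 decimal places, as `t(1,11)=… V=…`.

t(1,11)=2.105 V=49.485

span = t_max - t_min = 2.67 - 0.61 = 2.060
L(1,11) = 70, L_eff = 70/255 = 0.274510
t(1,11) = 2.67 - 2.060·0.274510 = 2.105
Σt over all 12·3 pixels = 364741/6375 ≈ 57.2142745
V = pitch²·Σt = 0.93²·364741/6375 = 49.485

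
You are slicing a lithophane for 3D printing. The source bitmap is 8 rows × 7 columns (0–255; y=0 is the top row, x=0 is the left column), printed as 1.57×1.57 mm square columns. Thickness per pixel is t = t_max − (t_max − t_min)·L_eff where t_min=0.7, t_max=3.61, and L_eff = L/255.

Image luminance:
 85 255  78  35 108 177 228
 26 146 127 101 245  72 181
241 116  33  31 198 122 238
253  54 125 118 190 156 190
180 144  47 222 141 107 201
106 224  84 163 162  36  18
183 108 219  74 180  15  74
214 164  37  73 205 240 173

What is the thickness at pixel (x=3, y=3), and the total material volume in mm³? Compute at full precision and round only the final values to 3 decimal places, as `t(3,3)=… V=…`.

t(3,3)=2.263 V=281.065

span = t_max - t_min = 3.61 - 0.7 = 2.910
L(3,3) = 118, L_eff = 118/255 = 0.462745
t(3,3) = 3.61 - 2.910·0.462745 = 2.263
Σt over all 8·7 pixels = 969229/8500 ≈ 114.0269412
V = pitch²·Σt = 1.57²·969229/8500 = 281.065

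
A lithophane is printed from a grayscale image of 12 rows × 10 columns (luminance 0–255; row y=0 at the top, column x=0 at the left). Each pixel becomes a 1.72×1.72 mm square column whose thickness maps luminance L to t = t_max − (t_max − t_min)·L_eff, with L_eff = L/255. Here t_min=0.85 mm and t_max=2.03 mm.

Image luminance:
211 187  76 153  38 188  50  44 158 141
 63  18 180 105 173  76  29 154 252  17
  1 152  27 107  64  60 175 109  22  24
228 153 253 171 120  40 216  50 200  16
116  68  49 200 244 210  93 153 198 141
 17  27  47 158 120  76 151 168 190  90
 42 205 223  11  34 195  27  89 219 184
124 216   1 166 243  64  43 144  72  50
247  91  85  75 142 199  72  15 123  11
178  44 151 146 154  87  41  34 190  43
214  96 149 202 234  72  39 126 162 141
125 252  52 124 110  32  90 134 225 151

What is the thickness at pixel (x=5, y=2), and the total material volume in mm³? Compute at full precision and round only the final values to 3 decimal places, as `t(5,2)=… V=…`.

t(5,2)=1.752 V=525.901

span = t_max - t_min = 2.03 - 0.85 = 1.180
L(5,2) = 60, L_eff = 60/255 = 0.235294
t(5,2) = 2.03 - 1.180·0.235294 = 1.752
Σt over all 12·10 pixels = 2266507/12750 ≈ 177.7652549
V = pitch²·Σt = 1.72²·2266507/12750 = 525.901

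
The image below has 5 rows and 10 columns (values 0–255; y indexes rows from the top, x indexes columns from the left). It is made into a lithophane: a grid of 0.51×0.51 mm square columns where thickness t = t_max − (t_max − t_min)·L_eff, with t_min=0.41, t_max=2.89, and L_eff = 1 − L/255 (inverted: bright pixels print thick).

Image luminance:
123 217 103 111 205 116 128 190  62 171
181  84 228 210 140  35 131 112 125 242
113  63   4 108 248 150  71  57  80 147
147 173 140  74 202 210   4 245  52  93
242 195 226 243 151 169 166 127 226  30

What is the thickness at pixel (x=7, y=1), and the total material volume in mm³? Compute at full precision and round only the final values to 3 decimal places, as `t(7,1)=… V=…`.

span = t_max - t_min = 2.89 - 0.41 = 2.480
L(7,1) = 112, L_eff = 1 - 112/255 = 0.560784 (inverted)
t(7,1) = 2.89 - 2.480·0.560784 = 1.499
Σt over all 5·10 pixels = 227611/2550 ≈ 89.2592157
V = pitch²·Σt = 0.51²·227611/2550 = 23.216

t(7,1)=1.499 V=23.216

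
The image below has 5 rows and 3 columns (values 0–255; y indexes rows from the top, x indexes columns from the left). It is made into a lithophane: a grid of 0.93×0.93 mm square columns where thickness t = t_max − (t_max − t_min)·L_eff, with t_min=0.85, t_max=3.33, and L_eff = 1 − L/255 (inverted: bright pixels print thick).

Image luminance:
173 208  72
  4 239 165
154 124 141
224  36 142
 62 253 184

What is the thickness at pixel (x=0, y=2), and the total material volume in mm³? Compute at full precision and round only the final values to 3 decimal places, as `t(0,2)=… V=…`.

span = t_max - t_min = 3.33 - 0.85 = 2.480
L(0,2) = 154, L_eff = 1 - 154/255 = 0.396078 (inverted)
t(0,2) = 3.33 - 2.480·0.396078 = 2.348
Σt over all 5·3 pixels = 288671/8500 ≈ 33.9612941
V = pitch²·Σt = 0.93²·288671/8500 = 29.373

t(0,2)=2.348 V=29.373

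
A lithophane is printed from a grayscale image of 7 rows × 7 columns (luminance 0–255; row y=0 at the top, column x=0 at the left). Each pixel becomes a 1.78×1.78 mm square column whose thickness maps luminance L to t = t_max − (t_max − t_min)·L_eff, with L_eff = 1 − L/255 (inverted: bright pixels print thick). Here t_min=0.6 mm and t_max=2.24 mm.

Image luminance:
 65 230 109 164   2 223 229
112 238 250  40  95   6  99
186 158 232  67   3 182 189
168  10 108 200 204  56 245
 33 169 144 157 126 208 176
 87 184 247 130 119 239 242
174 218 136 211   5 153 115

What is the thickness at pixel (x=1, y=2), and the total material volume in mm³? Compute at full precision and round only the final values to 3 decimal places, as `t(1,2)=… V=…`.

t(1,2)=1.616 V=238.705

span = t_max - t_min = 2.24 - 0.6 = 1.640
L(1,2) = 158, L_eff = 1 - 158/255 = 0.380392 (inverted)
t(1,2) = 2.24 - 1.640·0.380392 = 1.616
Σt over all 7·7 pixels = 160096/2125 ≈ 75.3392941
V = pitch²·Σt = 1.78²·160096/2125 = 238.705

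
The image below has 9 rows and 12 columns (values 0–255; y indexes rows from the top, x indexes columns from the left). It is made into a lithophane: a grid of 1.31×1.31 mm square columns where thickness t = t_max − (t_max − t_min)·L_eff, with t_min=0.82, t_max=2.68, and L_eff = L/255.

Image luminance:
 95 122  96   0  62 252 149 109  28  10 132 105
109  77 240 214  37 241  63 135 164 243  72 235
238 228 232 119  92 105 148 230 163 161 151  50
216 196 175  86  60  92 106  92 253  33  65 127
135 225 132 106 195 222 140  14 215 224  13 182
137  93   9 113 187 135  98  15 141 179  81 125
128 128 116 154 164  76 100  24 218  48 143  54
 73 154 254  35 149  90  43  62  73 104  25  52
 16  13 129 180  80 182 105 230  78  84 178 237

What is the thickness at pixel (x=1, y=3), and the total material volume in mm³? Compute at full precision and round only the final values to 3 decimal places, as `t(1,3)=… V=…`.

span = t_max - t_min = 2.68 - 0.82 = 1.860
L(1,3) = 196, L_eff = 196/255 = 0.768627
t(1,3) = 2.68 - 1.860·0.768627 = 1.250
Σt over all 9·12 pixels = 811527/4250 ≈ 190.9475294
V = pitch²·Σt = 1.31²·811527/4250 = 327.685

t(1,3)=1.250 V=327.685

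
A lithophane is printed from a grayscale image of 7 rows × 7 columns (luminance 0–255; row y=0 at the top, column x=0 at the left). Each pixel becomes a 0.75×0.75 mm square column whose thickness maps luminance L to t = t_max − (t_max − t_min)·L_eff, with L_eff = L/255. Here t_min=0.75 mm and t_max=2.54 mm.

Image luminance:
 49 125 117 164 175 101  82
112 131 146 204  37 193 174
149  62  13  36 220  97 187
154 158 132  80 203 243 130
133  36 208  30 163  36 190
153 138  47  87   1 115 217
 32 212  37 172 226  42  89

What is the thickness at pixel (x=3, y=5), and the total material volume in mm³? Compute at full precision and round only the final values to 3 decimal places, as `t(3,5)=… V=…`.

t(3,5)=1.929 V=46.168

span = t_max - t_min = 2.54 - 0.75 = 1.790
L(3,5) = 87, L_eff = 87/255 = 0.341176
t(3,5) = 2.54 - 1.790·0.341176 = 1.929
Σt over all 7·7 pixels = 523232/6375 ≈ 82.0756078
V = pitch²·Σt = 0.75²·523232/6375 = 46.168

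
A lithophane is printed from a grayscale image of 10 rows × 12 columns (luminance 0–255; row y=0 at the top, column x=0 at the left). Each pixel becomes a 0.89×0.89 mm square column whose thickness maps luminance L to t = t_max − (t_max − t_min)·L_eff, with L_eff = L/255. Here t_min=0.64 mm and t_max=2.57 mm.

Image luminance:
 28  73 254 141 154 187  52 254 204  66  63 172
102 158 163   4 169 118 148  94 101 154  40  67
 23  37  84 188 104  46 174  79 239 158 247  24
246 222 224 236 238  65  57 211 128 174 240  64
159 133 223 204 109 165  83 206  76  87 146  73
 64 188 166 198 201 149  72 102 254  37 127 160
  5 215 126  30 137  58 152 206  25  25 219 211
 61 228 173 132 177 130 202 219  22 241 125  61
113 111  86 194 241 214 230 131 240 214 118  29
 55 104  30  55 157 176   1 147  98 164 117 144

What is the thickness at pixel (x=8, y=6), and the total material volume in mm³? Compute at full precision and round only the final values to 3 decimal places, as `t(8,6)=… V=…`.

t(8,6)=2.381 V=147.133

span = t_max - t_min = 2.57 - 0.64 = 1.930
L(8,6) = 25, L_eff = 25/255 = 0.098039
t(8,6) = 2.57 - 1.930·0.098039 = 2.381
Σt over all 10·12 pixels = 947327/5100 ≈ 185.7503922
V = pitch²·Σt = 0.89²·947327/5100 = 147.133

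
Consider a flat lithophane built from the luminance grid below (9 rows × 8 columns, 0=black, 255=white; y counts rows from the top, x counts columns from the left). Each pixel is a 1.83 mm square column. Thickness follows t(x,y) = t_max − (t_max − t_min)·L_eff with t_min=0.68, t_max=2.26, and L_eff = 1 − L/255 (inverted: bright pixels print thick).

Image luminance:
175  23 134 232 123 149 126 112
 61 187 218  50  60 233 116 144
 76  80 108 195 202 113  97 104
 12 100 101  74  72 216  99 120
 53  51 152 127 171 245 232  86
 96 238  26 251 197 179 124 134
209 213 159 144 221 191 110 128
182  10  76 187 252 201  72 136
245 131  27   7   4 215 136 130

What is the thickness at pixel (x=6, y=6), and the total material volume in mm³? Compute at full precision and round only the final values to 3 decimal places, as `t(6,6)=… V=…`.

t(6,6)=1.362 V=364.408

span = t_max - t_min = 2.26 - 0.68 = 1.580
L(6,6) = 110, L_eff = 1 - 110/255 = 0.568627 (inverted)
t(6,6) = 2.26 - 1.580·0.568627 = 1.362
Σt over all 9·8 pixels = 46246/425 ≈ 108.8141176
V = pitch²·Σt = 1.83²·46246/425 = 364.408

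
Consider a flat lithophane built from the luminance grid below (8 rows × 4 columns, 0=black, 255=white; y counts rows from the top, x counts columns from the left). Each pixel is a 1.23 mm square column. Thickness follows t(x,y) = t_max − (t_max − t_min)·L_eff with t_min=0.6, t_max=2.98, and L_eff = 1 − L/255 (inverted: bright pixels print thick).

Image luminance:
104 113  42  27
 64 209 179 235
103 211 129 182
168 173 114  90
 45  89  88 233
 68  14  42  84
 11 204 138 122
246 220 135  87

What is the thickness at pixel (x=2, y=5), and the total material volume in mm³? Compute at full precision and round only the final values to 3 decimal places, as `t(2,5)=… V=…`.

span = t_max - t_min = 2.98 - 0.6 = 2.380
L(2,5) = 42, L_eff = 1 - 42/255 = 0.835294 (inverted)
t(2,5) = 2.98 - 2.380·0.835294 = 0.992
Σt over all 8·4 pixels = 56.244
V = pitch²·Σt = 1.23²·56.244 = 85.092

t(2,5)=0.992 V=85.092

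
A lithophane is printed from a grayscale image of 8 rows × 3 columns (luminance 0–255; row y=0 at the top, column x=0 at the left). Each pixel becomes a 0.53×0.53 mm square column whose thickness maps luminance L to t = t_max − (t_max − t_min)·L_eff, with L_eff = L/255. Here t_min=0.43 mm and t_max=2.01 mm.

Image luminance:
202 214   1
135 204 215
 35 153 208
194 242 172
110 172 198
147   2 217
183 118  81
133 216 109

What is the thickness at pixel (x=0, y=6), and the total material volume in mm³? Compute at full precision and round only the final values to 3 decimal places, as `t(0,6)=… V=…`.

span = t_max - t_min = 2.01 - 0.43 = 1.580
L(0,6) = 183, L_eff = 183/255 = 0.717647
t(0,6) = 2.01 - 1.580·0.717647 = 0.876
Σt over all 8·3 pixels = 325841/12750 ≈ 25.5561569
V = pitch²·Σt = 0.53²·325841/12750 = 7.179

t(0,6)=0.876 V=7.179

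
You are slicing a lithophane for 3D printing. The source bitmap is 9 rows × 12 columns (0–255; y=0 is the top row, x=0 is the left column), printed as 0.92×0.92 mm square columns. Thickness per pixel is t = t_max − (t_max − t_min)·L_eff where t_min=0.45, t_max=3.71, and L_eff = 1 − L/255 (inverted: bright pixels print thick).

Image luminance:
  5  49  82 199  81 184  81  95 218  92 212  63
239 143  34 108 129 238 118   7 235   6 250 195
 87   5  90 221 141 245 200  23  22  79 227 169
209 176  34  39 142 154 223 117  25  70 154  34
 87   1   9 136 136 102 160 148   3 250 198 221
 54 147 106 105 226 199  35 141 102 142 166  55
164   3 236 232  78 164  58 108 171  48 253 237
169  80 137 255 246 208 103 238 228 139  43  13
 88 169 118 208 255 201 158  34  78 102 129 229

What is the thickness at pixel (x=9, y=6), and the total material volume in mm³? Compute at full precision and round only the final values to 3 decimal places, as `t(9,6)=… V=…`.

t(9,6)=1.064 V=195.416

span = t_max - t_min = 3.71 - 0.45 = 3.260
L(9,6) = 48, L_eff = 1 - 48/255 = 0.811765 (inverted)
t(9,6) = 3.71 - 3.260·0.811765 = 1.064
Σt over all 9·12 pixels = 1471852/6375 ≈ 230.8787451
V = pitch²·Σt = 0.92²·1471852/6375 = 195.416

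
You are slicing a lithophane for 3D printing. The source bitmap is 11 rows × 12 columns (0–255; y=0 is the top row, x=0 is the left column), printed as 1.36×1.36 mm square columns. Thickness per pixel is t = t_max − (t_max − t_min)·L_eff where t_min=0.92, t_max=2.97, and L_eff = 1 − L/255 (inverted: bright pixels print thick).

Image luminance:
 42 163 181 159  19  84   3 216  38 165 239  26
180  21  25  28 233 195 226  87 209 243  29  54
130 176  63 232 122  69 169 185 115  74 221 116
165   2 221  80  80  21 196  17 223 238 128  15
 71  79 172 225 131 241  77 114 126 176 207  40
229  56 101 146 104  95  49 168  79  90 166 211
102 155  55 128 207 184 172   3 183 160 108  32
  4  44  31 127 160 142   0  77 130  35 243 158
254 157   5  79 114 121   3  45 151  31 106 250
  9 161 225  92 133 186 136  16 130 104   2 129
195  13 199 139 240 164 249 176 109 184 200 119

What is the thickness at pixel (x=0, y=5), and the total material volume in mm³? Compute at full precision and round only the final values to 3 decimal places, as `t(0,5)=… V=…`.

span = t_max - t_min = 2.97 - 0.92 = 2.050
L(0,5) = 229, L_eff = 1 - 229/255 = 0.101961 (inverted)
t(0,5) = 2.97 - 2.050·0.101961 = 2.761
Σt over all 11·12 pixels = 644683/2550 ≈ 252.8168627
V = pitch²·Σt = 1.36²·644683/2550 = 467.610

t(0,5)=2.761 V=467.610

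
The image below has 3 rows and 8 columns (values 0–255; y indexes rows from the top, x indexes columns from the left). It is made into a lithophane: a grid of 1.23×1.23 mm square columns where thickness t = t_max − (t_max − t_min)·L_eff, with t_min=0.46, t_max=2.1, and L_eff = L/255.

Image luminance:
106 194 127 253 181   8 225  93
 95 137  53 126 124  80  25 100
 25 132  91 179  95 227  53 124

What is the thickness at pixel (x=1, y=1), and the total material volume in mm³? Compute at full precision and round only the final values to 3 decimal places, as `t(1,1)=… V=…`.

span = t_max - t_min = 2.1 - 0.46 = 1.640
L(1,1) = 137, L_eff = 137/255 = 0.537255
t(1,1) = 2.1 - 1.640·0.537255 = 1.219
Σt over all 3·8 pixels = 68109/2125 ≈ 32.0512941
V = pitch²·Σt = 1.23²·68109/2125 = 48.490

t(1,1)=1.219 V=48.490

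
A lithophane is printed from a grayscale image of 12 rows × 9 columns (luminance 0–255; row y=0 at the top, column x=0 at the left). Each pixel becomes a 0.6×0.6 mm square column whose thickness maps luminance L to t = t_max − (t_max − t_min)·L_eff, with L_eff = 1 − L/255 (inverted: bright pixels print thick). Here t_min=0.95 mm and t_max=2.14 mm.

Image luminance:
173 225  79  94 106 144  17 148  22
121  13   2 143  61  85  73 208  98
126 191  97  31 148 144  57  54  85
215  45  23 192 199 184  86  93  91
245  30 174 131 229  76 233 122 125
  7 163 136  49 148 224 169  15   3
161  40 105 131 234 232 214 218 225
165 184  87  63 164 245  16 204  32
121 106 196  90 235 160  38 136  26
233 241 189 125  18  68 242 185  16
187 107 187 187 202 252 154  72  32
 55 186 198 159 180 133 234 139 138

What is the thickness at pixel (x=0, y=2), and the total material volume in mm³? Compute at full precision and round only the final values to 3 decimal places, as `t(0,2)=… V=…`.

t(0,2)=1.538 V=60.622

span = t_max - t_min = 2.14 - 0.95 = 1.190
L(0,2) = 126, L_eff = 1 - 126/255 = 0.505882 (inverted)
t(0,2) = 2.14 - 1.190·0.505882 = 1.538
Σt over all 12·9 pixels = 252593/1500 ≈ 168.3953333
V = pitch²·Σt = 0.6²·252593/1500 = 60.622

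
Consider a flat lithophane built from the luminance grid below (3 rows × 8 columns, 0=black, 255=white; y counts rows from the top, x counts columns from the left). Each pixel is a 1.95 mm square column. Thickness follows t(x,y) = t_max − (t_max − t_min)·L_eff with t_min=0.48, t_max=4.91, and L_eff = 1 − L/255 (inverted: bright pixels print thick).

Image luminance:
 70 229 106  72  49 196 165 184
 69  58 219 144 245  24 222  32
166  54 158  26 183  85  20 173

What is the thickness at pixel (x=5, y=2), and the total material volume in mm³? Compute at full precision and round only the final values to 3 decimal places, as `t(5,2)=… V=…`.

span = t_max - t_min = 4.91 - 0.48 = 4.430
L(5,2) = 85, L_eff = 1 - 85/255 = 0.666667 (inverted)
t(5,2) = 4.91 - 4.430·0.666667 = 1.957
Σt over all 3·8 pixels = 533389/8500 ≈ 62.7516471
V = pitch²·Σt = 1.95²·533389/8500 = 238.613

t(5,2)=1.957 V=238.613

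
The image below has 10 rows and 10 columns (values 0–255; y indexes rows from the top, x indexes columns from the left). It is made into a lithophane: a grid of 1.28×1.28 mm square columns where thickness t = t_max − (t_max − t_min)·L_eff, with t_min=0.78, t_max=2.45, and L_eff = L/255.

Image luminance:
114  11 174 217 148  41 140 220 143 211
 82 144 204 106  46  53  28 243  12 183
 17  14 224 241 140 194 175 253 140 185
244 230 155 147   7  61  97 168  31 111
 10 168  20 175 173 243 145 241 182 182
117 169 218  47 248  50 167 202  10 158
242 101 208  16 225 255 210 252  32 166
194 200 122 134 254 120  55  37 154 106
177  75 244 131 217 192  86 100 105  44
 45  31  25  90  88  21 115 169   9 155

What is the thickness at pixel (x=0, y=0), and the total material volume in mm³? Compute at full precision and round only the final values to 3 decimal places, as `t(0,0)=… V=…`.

t(0,0)=1.703 V=256.758

span = t_max - t_min = 2.45 - 0.78 = 1.670
L(0,0) = 114, L_eff = 114/255 = 0.447059
t(0,0) = 2.45 - 1.670·0.447059 = 1.703
Σt over all 10·10 pixels = 235069/1500 ≈ 156.7126667
V = pitch²·Σt = 1.28²·235069/1500 = 256.758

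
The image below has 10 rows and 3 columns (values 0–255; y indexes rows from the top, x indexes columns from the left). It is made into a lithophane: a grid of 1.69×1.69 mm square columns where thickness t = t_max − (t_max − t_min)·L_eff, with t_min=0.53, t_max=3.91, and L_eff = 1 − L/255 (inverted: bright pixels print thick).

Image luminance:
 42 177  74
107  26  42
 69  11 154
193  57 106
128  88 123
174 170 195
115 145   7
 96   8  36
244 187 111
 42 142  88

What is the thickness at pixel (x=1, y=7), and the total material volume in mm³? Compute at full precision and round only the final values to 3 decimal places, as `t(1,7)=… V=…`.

t(1,7)=0.636 V=164.928

span = t_max - t_min = 3.91 - 0.53 = 3.380
L(1,7) = 8, L_eff = 1 - 8/255 = 0.968627 (inverted)
t(1,7) = 3.91 - 3.380·0.968627 = 0.636
Σt over all 10·3 pixels = 368129/6375 ≈ 57.7457255
V = pitch²·Σt = 1.69²·368129/6375 = 164.928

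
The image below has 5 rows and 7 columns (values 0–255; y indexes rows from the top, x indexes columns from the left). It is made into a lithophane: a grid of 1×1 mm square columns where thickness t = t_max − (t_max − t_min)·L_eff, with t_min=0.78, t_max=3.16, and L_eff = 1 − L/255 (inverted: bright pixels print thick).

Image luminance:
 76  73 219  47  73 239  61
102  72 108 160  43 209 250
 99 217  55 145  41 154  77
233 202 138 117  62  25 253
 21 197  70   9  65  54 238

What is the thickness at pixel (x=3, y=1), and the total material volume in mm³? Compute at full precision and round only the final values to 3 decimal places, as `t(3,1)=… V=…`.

t(3,1)=2.273 V=66.537

span = t_max - t_min = 3.16 - 0.78 = 2.380
L(3,1) = 160, L_eff = 1 - 160/255 = 0.372549 (inverted)
t(3,1) = 3.16 - 2.380·0.372549 = 2.273
Σt over all 5·7 pixels = 49903/750 ≈ 66.5373333
V = pitch²·Σt = 1²·49903/750 = 66.537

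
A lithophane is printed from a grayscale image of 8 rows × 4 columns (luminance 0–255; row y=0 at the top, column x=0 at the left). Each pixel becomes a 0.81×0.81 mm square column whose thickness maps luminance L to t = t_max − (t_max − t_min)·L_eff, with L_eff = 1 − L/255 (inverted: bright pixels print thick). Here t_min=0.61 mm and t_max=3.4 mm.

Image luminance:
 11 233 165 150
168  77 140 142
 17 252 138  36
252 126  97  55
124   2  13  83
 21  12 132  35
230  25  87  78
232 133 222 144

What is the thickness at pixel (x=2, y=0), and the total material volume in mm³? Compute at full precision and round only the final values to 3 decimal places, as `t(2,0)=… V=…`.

t(2,0)=2.415 V=38.879

span = t_max - t_min = 3.4 - 0.61 = 2.790
L(2,0) = 165, L_eff = 1 - 165/255 = 0.352941 (inverted)
t(2,0) = 3.4 - 2.790·0.352941 = 2.415
Σt over all 8·4 pixels = 125924/2125 ≈ 59.2583529
V = pitch²·Σt = 0.81²·125924/2125 = 38.879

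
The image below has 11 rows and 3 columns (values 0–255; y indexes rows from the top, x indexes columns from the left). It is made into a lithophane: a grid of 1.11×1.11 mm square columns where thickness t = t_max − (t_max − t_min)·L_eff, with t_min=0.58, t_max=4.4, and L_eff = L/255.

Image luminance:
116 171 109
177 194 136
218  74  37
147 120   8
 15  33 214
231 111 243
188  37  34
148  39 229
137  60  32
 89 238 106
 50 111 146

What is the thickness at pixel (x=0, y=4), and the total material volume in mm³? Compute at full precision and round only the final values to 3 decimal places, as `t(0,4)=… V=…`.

span = t_max - t_min = 4.4 - 0.58 = 3.820
L(0,4) = 15, L_eff = 15/255 = 0.058824
t(0,4) = 4.4 - 3.820·0.058824 = 4.175
Σt over all 11·3 pixels = 543841/6375 ≈ 85.3083922
V = pitch²·Σt = 1.11²·543841/6375 = 105.108

t(0,4)=4.175 V=105.108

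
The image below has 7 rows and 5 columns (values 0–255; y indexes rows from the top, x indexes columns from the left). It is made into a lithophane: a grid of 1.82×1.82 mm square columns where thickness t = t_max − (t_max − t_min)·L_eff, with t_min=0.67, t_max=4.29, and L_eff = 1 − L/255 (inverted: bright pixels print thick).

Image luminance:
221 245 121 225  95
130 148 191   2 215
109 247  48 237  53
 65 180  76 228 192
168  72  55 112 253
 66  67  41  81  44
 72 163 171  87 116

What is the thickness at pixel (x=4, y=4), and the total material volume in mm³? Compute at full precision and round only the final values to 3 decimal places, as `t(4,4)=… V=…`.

t(4,4)=4.262 V=293.794

span = t_max - t_min = 4.29 - 0.67 = 3.620
L(4,4) = 253, L_eff = 1 - 253/255 = 0.007843 (inverted)
t(4,4) = 4.29 - 3.620·0.007843 = 4.262
Σt over all 7·5 pixels = 753909/8500 ≈ 88.6951765
V = pitch²·Σt = 1.82²·753909/8500 = 293.794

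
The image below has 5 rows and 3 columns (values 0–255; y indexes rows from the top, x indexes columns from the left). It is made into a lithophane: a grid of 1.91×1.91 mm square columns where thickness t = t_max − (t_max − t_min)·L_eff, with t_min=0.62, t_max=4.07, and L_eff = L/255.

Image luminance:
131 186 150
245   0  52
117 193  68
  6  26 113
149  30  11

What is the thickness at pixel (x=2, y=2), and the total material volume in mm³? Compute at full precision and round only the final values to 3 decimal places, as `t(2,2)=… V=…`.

span = t_max - t_min = 4.07 - 0.62 = 3.450
L(2,2) = 68, L_eff = 68/255 = 0.266667
t(2,2) = 4.07 - 3.450·0.266667 = 3.150
Σt over all 5·3 pixels = 34907/850 ≈ 41.0670588
V = pitch²·Σt = 1.91²·34907/850 = 149.817

t(2,2)=3.150 V=149.817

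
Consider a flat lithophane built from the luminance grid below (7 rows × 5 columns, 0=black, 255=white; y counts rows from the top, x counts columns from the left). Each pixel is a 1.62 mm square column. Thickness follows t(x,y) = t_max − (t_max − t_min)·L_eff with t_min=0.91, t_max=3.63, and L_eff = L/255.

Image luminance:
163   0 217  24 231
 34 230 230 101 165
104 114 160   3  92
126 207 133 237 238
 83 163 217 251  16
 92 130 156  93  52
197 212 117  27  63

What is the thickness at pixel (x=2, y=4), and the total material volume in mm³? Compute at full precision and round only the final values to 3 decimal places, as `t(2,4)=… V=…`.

t(2,4)=1.315 V=202.476

span = t_max - t_min = 3.63 - 0.91 = 2.720
L(2,4) = 217, L_eff = 217/255 = 0.850980
t(2,4) = 3.63 - 2.720·0.850980 = 1.315
Σt over all 7·5 pixels = 115727/1500 ≈ 77.1513333
V = pitch²·Σt = 1.62²·115727/1500 = 202.476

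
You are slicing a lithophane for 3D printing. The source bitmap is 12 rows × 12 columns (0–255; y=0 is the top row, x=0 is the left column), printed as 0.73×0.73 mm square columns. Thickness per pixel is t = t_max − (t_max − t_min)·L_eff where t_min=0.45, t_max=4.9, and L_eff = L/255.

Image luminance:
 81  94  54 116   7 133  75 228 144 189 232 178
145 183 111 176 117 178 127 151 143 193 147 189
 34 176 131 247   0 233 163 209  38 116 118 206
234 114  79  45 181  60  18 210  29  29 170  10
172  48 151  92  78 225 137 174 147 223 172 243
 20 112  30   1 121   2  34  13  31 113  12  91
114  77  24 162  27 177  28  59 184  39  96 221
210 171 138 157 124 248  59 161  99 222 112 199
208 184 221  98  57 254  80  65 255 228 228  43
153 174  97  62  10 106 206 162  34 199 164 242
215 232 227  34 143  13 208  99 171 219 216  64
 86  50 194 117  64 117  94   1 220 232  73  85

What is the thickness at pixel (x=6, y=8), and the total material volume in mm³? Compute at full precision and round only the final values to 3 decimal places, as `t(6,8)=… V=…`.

t(6,8)=3.504 V=204.018

span = t_max - t_min = 4.9 - 0.45 = 4.450
L(6,8) = 80, L_eff = 80/255 = 0.313725
t(6,8) = 4.9 - 4.450·0.313725 = 3.504
Σt over all 12·12 pixels = 130167/340 ≈ 382.8441176
V = pitch²·Σt = 0.73²·130167/340 = 204.018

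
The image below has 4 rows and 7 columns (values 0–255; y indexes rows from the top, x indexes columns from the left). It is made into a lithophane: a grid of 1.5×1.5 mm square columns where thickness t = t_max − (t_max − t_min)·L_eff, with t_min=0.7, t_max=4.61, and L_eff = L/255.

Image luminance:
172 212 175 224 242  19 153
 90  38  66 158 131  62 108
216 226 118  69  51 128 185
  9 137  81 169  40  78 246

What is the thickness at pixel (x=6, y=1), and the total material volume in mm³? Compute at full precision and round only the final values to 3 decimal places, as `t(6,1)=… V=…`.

span = t_max - t_min = 4.61 - 0.7 = 3.910
L(6,1) = 108, L_eff = 108/255 = 0.423529
t(6,1) = 4.61 - 3.910·0.423529 = 2.954
Σt over all 4·7 pixels = 73.834
V = pitch²·Σt = 1.5²·73.834 = 166.127

t(6,1)=2.954 V=166.127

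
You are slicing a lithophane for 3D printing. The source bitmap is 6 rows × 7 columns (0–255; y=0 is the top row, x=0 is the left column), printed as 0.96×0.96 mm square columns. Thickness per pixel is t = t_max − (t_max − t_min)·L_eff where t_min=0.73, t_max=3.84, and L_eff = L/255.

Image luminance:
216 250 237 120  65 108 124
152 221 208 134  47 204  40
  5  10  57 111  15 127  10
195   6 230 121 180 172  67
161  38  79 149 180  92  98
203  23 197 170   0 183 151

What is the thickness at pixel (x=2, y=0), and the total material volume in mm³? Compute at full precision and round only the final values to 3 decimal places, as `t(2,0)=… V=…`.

t(2,0)=0.950 V=90.683

span = t_max - t_min = 3.84 - 0.73 = 3.110
L(2,0) = 237, L_eff = 237/255 = 0.929412
t(2,0) = 3.84 - 3.110·0.929412 = 0.950
Σt over all 6·7 pixels = 627281/6375 ≈ 98.3970196
V = pitch²·Σt = 0.96²·627281/6375 = 90.683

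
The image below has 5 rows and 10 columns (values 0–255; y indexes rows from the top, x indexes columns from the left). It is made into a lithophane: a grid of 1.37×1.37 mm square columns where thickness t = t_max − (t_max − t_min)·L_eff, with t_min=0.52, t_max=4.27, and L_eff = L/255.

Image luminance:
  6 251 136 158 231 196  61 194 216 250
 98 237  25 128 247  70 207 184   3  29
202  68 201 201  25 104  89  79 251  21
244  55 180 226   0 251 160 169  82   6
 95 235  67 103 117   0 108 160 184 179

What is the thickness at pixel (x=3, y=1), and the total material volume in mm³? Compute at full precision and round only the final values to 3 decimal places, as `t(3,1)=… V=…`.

span = t_max - t_min = 4.27 - 0.52 = 3.750
L(3,1) = 128, L_eff = 128/255 = 0.501961
t(3,1) = 4.27 - 3.750·0.501961 = 2.388
Σt over all 5·10 pixels = 7729/68 ≈ 113.6617647
V = pitch²·Σt = 1.37²·7729/68 = 213.332

t(3,1)=2.388 V=213.332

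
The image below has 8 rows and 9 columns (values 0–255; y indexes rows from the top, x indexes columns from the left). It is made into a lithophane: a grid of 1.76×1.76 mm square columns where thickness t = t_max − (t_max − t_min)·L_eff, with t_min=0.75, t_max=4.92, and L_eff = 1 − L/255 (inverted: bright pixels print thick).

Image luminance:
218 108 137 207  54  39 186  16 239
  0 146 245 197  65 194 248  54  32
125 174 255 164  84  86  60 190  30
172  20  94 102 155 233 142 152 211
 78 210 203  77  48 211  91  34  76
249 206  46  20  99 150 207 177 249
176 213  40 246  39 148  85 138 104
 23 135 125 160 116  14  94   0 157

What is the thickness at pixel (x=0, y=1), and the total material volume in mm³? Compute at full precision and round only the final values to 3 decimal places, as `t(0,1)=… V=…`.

t(0,1)=0.750 V=637.246

span = t_max - t_min = 4.92 - 0.75 = 4.170
L(0,1) = 0, L_eff = 1 - 0/255 = 1.000000 (inverted)
t(0,1) = 4.92 - 4.170·1.000000 = 0.750
Σt over all 8·9 pixels = 874321/4250 ≈ 205.7225882
V = pitch²·Σt = 1.76²·874321/4250 = 637.246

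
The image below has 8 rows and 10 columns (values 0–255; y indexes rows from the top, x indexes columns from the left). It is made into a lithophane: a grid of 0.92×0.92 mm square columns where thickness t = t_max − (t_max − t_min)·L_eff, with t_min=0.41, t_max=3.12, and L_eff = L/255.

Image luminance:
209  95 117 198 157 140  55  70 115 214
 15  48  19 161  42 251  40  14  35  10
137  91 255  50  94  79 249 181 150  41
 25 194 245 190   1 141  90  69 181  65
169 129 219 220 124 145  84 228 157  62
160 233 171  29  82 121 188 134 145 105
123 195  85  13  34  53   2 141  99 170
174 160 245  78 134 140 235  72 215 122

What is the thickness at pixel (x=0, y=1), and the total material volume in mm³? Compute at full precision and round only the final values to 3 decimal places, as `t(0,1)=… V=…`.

t(0,1)=2.961 V=121.958

span = t_max - t_min = 3.12 - 0.41 = 2.710
L(0,1) = 15, L_eff = 15/255 = 0.058824
t(0,1) = 3.12 - 2.710·0.058824 = 2.961
Σt over all 8·10 pixels = 54034/375 ≈ 144.0906667
V = pitch²·Σt = 0.92²·54034/375 = 121.958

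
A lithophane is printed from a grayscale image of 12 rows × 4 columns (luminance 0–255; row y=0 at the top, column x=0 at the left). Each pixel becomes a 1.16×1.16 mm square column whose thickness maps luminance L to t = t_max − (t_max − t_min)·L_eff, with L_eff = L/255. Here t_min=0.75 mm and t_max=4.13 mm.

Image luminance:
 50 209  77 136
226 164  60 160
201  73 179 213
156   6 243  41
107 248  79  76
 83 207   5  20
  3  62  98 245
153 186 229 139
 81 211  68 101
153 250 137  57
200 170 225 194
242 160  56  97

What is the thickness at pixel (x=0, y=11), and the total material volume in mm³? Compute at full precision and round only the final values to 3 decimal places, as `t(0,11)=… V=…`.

t(0,11)=0.922 V=150.177

span = t_max - t_min = 4.13 - 0.75 = 3.380
L(0,11) = 242, L_eff = 242/255 = 0.949020
t(0,11) = 4.13 - 3.380·0.949020 = 0.922
Σt over all 12·4 pixels = 711488/6375 ≈ 111.6059608
V = pitch²·Σt = 1.16²·711488/6375 = 150.177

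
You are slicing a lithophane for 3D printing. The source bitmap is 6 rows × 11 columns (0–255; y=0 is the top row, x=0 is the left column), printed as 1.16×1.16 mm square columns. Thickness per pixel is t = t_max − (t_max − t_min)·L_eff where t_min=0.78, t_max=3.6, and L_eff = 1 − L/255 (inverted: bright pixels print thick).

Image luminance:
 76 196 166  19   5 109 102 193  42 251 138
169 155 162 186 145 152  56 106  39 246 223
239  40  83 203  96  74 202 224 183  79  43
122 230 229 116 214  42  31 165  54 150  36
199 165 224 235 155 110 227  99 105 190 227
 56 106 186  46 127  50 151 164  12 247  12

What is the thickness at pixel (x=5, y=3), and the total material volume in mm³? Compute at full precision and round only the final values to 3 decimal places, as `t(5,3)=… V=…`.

span = t_max - t_min = 3.6 - 0.78 = 2.820
L(5,3) = 42, L_eff = 1 - 42/255 = 0.835294 (inverted)
t(5,3) = 3.6 - 2.820·0.835294 = 1.244
Σt over all 6·11 pixels = 318169/2125 ≈ 149.7265882
V = pitch²·Σt = 1.16²·318169/2125 = 201.472

t(5,3)=1.244 V=201.472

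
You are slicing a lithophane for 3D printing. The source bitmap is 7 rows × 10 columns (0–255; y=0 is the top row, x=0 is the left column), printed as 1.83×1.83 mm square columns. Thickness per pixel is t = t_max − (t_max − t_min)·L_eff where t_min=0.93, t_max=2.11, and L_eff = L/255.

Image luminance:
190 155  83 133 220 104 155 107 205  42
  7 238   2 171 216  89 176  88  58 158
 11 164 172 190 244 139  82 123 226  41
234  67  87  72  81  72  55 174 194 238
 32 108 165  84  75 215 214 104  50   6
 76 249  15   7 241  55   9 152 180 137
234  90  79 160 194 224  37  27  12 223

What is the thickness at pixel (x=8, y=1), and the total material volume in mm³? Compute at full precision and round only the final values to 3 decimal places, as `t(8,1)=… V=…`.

t(8,1)=1.842 V=359.546

span = t_max - t_min = 2.11 - 0.93 = 1.180
L(8,1) = 58, L_eff = 58/255 = 0.227451
t(8,1) = 2.11 - 1.180·0.227451 = 1.842
Σt over all 7·10 pixels = 684436/6375 ≈ 107.3625098
V = pitch²·Σt = 1.83²·684436/6375 = 359.546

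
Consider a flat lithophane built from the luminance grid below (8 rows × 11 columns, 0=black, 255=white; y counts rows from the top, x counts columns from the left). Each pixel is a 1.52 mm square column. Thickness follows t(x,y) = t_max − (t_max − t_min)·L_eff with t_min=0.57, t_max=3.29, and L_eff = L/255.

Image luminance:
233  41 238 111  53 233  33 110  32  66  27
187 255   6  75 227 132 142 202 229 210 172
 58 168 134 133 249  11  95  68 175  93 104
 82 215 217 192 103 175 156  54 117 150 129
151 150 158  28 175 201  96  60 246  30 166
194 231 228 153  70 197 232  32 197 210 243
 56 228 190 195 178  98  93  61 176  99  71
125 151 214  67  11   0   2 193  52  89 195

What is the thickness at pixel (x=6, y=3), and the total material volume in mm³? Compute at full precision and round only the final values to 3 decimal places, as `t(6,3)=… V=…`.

span = t_max - t_min = 3.29 - 0.57 = 2.720
L(6,3) = 156, L_eff = 156/255 = 0.611765
t(6,3) = 3.29 - 2.720·0.611765 = 1.626
Σt over all 8·11 pixels = 61034/375 ≈ 162.7573333
V = pitch²·Σt = 1.52²·61034/375 = 376.035

t(6,3)=1.626 V=376.035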